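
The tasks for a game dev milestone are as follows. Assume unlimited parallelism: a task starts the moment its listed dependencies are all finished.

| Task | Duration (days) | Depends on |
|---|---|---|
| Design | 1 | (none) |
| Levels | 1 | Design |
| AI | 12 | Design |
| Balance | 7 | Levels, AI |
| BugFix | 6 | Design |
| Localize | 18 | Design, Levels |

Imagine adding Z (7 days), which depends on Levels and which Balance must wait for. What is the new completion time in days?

Originally the game dev milestone takes 20 days.
With Z inserted, Balance now waits for max(Levels, AI, Z).
New critical path: Design→Levels→Localize = 1+1+18 = 20 ⇒ 20 days.

20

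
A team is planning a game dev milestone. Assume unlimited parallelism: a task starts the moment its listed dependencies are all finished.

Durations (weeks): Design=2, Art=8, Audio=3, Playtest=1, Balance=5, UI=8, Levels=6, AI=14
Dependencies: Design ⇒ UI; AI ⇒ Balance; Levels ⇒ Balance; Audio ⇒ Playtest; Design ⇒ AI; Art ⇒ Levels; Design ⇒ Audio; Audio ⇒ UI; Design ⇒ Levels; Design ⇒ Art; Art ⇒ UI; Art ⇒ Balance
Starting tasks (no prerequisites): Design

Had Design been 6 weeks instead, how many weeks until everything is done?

25

Actual critical path: Design→Art→Levels→Balance = 2+8+6+5 = 21 ⇒ 21 weeks.
Design lies on that path, so at 6 weeks the path becomes 25 weeks.
The critical path is still Design→Art→Levels→Balance; finish is now 25 weeks.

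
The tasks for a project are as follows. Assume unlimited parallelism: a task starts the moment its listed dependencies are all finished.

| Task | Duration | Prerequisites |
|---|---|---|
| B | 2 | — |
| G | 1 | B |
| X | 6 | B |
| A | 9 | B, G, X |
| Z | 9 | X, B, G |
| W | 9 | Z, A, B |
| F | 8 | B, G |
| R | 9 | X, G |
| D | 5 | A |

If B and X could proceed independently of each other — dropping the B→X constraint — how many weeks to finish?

24

Before: longest chain B→X→A→W = 2+6+9+9 = 26, finish 26.
Without B→X, X's earliest start moves from 2 to 0.
New critical path: X→A→W = 6+9+9 = 24 ⇒ 24 weeks.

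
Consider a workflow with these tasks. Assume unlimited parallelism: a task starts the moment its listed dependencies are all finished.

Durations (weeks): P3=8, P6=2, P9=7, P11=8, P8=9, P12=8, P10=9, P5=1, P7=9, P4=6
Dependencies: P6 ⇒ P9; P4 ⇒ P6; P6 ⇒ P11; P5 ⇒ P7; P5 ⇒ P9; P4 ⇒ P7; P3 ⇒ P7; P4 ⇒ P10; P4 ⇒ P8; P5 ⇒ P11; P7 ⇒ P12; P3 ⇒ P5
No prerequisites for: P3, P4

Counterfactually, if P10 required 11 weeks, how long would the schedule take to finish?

Actual critical path: P3→P5→P7→P12 = 8+1+9+8 = 26 ⇒ 26 weeks.
P10 has 11 weeks of float (longest path through it is 15).
No other chain overtakes it, so the finish is 26 weeks.

26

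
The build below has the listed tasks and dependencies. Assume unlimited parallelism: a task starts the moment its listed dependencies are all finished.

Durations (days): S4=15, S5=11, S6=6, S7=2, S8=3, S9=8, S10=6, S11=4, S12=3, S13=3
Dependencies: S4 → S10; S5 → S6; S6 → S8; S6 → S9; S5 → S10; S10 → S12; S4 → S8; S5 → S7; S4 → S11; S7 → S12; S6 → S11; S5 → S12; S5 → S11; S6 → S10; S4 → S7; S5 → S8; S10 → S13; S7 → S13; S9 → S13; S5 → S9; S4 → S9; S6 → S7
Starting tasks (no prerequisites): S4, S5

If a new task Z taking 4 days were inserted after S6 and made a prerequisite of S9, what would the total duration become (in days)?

32

Originally the build takes 28 days.
With Z inserted, S9 now waits for max(S6, S5, S4, Z).
New critical path: S5→S6→Z→S9→S13 = 11+6+4+8+3 = 32 ⇒ 32 days.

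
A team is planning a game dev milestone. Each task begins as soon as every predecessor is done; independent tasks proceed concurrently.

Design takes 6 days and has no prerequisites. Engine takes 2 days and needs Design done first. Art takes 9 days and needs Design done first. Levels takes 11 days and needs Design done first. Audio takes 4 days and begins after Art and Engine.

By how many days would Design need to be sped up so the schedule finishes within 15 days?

Current finish: 19 days; target: 15.
Design is on every critical path, so each day cut from Design cuts the finish by one (this holds down to a finish of 14).
Need 19 − 15 = 4 days off Design → Design becomes 2 days, finish becomes 15.

4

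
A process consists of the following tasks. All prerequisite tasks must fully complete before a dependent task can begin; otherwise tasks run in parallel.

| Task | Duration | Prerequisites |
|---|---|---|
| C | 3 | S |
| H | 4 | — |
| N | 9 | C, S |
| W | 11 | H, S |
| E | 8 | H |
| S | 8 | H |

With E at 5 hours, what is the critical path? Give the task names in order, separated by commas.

As given, the longest chain is H→S→C→N = 4+8+3+9 = 24, so the finish is 24 hours.
E is off the critical path — its longest chain is 12 hours, giving 12 of slack.
No other chain overtakes it, so the finish is 24 hours.

H, S, C, N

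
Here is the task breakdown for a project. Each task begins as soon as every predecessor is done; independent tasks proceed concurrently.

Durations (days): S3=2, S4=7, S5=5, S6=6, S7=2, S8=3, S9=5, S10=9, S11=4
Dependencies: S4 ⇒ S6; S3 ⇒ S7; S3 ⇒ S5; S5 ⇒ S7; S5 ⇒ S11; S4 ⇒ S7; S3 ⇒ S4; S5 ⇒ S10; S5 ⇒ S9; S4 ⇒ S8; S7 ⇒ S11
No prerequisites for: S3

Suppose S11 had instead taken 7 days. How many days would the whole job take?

18

Actual critical path: S3→S5→S10 = 2+5+9 = 16 ⇒ 16 days.
S11 has 1 day of float (longest path through it is 15).
Now S3→S4→S7→S11 = 2+7+2+7 = 18 is longest, so the finish becomes 18 days.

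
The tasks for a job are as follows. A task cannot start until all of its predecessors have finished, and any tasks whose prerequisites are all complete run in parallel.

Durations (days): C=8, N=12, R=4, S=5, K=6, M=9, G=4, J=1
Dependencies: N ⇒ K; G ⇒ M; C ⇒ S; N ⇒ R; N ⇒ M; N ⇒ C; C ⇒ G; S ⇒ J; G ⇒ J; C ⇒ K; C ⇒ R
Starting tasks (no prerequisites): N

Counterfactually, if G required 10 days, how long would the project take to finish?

The binding path is N→C→G→M = 12+8+4+9 = 33; finish at 33 days.
G is on the critical path; changing it to 10 makes that path 39 days.
The critical path is still N→C→G→M; finish is now 39 days.

39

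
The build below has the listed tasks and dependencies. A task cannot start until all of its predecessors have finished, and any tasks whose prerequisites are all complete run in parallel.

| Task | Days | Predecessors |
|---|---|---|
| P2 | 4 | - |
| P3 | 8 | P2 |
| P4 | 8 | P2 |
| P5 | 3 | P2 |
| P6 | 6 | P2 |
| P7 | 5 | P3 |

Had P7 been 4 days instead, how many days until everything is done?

The binding path is P2→P3→P7 = 4+8+5 = 17; finish at 17 days.
P7 lies on that path, so at 4 days the path becomes 16 days.
The critical path is still P2→P3→P7; finish is now 16 days.

16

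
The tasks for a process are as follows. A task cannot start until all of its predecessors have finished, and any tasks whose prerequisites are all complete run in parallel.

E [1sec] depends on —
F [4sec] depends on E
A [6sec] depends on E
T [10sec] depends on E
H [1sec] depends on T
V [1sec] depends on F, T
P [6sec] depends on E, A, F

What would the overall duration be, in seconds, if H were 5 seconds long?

As given, the longest chain is E→A→P = 1+6+6 = 13, so the finish is 13 seconds.
The longest path through H is only 12 seconds, so H has float 1.
New critical path: E→T→H = 1+10+5 = 16 ⇒ 16 seconds.

16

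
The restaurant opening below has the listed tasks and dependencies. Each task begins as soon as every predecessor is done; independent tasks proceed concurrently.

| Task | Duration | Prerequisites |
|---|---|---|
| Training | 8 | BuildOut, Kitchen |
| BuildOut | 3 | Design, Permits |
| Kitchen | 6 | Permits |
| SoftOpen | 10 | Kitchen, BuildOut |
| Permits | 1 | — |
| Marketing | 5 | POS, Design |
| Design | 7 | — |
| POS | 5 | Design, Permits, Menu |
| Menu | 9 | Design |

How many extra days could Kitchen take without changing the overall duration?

9

Critical path: Design→Menu→POS→Marketing = 7+9+5+5 = 26, so the finish is 26 days.
The longest chain containing Kitchen totals 17 days.
Slack of Kitchen = 10 − 1 = 9 days.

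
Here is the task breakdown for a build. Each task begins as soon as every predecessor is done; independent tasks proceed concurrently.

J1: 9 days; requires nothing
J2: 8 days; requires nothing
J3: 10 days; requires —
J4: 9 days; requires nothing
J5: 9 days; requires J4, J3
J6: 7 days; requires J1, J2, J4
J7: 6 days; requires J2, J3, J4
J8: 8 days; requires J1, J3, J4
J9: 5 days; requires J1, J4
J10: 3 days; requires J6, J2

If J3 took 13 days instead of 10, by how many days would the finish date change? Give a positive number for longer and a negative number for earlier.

Actual critical path: J3→J5 = 10+9 = 19 ⇒ 19 days.
Since J3 is critical, the +3 change carries straight to that chain (now 22 days).
That remains the longest chain; total 22 days.
Change in finish: 22 − 19 = +3 days.

3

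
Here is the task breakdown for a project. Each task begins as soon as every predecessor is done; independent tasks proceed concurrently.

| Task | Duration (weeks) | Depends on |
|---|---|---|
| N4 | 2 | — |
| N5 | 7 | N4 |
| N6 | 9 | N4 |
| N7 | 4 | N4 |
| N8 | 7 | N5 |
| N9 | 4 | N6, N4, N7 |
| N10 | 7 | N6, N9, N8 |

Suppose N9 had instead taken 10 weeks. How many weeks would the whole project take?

28

As given, the longest chain is N4→N5→N8→N10 = 2+7+7+7 = 23, so the finish is 23 weeks.
N9 is off the critical path — its longest chain is 22 weeks, giving 1 of slack.
Now N4→N6→N9→N10 = 2+9+10+7 = 28 is longest, so the finish becomes 28 weeks.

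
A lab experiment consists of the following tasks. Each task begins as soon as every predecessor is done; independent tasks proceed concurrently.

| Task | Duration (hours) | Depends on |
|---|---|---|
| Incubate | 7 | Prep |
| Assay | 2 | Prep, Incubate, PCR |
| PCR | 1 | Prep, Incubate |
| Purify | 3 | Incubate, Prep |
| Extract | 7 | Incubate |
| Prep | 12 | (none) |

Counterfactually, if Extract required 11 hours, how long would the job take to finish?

30

As given, the longest chain is Prep→Incubate→Extract = 12+7+7 = 26, so the finish is 26 hours.
Extract lies on that path, so at 11 hours the path becomes 30 hours.
No other chain overtakes it, so the finish is 30 hours.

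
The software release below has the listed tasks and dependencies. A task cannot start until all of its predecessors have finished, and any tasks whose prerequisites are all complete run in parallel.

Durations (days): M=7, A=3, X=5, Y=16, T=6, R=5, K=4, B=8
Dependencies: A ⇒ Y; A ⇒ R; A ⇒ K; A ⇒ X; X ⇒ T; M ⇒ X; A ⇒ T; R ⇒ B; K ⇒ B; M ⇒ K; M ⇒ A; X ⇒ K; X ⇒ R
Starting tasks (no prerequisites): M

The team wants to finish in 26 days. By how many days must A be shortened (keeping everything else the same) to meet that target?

Current finish: 28 days; target: 26.
A is on every critical path, so each day cut from A cuts the finish by one (this holds down to a finish of 26).
Need 28 − 26 = 2 days off A → A becomes 1 day, finish becomes 26.

2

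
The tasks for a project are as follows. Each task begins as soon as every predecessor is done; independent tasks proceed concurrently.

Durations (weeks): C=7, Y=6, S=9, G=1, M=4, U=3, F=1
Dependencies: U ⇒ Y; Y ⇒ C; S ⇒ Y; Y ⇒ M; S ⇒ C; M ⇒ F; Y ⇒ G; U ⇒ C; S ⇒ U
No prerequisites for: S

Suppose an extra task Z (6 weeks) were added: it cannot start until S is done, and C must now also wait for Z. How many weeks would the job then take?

25

Originally the job takes 25 weeks.
With Z inserted, C now waits for max(U, Y, S, Z).
New critical path: S→U→Y→C = 9+3+6+7 = 25 ⇒ 25 weeks.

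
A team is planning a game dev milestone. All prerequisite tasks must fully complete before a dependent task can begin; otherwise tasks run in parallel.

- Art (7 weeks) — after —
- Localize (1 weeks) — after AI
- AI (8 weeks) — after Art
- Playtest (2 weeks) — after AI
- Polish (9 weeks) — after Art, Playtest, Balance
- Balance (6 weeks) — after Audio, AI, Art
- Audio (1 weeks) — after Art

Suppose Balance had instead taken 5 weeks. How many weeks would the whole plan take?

29

The binding path is Art→AI→Balance→Polish = 7+8+6+9 = 30; finish at 30 weeks.
Balance lies on that path, so at 5 weeks the path becomes 29 weeks.
The critical path is still Art→AI→Balance→Polish; finish is now 29 weeks.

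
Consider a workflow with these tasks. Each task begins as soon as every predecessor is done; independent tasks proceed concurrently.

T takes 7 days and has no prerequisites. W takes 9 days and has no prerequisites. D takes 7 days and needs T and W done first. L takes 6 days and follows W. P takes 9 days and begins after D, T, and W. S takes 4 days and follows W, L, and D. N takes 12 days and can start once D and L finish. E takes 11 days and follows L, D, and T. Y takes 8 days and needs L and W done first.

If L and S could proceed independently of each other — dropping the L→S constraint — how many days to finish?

With the dependency in place, W→D→N = 9+7+12 = 28 sets the finish at 28 days.
Dropping L→S doesn't change S's earliest start (16); another predecessor still binds.
After: W→D→N = 9+7+12 = 28 → 28 days.

28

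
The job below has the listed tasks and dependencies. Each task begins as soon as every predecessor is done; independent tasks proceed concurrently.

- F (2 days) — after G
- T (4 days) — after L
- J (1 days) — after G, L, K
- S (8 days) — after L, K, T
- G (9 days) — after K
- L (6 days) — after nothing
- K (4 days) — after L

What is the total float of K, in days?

The longest chain is L→K→G→F = 6+4+9+2 = 21; overall finish 21 days.
Longest path through K: 21 days (earliest finish 10, latest finish 10).
Slack of K = 6 − 6 = 0 days.

0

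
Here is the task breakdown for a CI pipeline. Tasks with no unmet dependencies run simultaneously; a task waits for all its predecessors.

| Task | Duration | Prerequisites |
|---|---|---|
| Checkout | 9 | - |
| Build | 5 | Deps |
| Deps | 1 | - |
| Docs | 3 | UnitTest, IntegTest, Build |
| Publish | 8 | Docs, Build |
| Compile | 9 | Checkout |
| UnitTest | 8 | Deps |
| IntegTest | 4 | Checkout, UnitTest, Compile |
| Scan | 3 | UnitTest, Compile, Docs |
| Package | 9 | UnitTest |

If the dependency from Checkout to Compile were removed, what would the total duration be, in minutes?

Original critical path: Checkout→Compile→IntegTest→Docs→Publish = 9+9+4+3+8 = 33 ⇒ 33 minutes.
Without Checkout→Compile, Compile's earliest start moves from 9 to 0.
New critical path: Checkout→IntegTest→Docs→Publish = 9+4+3+8 = 24 ⇒ 24 minutes.

24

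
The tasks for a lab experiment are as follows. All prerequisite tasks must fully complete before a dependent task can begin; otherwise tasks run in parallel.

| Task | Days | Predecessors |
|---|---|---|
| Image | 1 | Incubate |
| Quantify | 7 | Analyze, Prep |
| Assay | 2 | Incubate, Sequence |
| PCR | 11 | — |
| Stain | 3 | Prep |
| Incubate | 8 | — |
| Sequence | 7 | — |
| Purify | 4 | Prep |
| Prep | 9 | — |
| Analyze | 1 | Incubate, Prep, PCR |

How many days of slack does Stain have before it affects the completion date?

PCR→Analyze→Quantify = 11+1+7 = 19 sets the makespan at 19 days.
Stain finishes as early as 12 and must finish by 19.
Float = 19 − 12 = 7.

7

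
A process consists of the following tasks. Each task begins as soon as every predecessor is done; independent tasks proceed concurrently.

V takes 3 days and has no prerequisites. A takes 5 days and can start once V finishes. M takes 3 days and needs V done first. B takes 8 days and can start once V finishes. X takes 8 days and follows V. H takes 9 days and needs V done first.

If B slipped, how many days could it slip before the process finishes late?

1

Critical path: V→H = 3+9 = 12, so the finish is 12 days.
The longest chain containing B totals 11 days.
So B can slip 12 − 11 = 1 day.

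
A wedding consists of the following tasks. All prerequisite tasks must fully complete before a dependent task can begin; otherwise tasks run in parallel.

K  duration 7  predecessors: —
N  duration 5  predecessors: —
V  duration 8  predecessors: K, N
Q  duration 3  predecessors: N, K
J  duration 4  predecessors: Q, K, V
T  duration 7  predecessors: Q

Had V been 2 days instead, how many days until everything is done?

17

The binding path is K→V→J = 7+8+4 = 19; finish at 19 days.
V lies on that path, so at 2 days the path becomes 13 days.
Now K→Q→T = 7+3+7 = 17 is longest, so the finish becomes 17 days.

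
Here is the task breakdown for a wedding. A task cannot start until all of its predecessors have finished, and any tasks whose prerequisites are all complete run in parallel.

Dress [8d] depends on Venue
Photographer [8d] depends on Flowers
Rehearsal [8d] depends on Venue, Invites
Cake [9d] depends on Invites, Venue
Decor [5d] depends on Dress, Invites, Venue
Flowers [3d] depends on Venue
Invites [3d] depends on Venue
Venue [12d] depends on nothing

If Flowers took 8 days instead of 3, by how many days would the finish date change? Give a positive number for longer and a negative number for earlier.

As given, the longest chain is Venue→Dress→Decor = 12+8+5 = 25, so the finish is 25 days.
Flowers has 2 days of float (longest path through it is 23).
New critical path: Venue→Flowers→Photographer = 12+8+8 = 28 ⇒ 28 days.
Change in finish: 28 − 25 = +3 days.

3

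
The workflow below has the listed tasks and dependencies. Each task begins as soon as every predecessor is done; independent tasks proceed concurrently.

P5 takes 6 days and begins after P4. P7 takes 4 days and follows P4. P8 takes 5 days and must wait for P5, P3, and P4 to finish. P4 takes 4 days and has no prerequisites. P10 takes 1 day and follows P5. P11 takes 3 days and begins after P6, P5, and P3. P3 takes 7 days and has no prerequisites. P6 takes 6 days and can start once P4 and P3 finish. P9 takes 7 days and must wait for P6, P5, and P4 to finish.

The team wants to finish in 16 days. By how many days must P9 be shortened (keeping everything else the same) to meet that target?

Current finish: 20 days; target: 16.
P9 is on every critical path, so each day cut from P9 cuts the finish by one (this holds down to a finish of 16).
Need 20 − 16 = 4 days off P9 → P9 becomes 3 days, finish becomes 16.

4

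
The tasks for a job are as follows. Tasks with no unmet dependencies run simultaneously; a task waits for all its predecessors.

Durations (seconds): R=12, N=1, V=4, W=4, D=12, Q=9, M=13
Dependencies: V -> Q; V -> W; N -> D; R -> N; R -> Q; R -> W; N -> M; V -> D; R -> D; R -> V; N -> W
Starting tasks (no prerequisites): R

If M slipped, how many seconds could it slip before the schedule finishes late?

R→V→D = 12+4+12 = 28 sets the makespan at 28 seconds.
The longest chain containing M totals 26 seconds.
Slack of M = 15 − 13 = 2 seconds.

2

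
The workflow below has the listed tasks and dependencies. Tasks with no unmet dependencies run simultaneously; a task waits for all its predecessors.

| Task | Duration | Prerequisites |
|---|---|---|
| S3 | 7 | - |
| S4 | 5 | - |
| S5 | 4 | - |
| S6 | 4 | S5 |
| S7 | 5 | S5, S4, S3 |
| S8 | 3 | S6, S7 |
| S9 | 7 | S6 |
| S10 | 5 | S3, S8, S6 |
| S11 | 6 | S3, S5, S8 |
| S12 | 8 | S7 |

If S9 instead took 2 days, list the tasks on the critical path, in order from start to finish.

The binding path is S3→S7→S8→S11 = 7+5+3+6 = 21; finish at 21 days.
S9 is off the critical path — its longest chain is 15 days, giving 6 of slack.
That remains the longest chain; total 21 days.

S3, S7, S8, S11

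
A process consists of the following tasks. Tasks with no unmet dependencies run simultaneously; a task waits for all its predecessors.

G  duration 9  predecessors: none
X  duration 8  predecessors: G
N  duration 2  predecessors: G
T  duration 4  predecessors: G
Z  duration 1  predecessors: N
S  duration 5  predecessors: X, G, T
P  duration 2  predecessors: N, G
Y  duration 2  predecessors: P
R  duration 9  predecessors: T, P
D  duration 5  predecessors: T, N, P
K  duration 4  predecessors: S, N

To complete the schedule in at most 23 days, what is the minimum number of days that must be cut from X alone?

Current finish: 26 days; target: 23.
X is on every critical path, so each day cut from X cuts the finish by one (this holds down to a finish of 22).
Need 26 − 23 = 3 days off X → X becomes 5 days, finish becomes 23.

3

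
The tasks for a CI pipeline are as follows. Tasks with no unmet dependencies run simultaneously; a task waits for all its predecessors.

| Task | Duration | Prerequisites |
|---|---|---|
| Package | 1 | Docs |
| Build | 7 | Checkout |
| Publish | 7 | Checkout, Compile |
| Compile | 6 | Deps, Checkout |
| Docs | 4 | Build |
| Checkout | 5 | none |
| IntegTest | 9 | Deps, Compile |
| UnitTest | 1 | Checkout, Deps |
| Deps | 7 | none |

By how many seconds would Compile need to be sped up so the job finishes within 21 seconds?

Current finish: 22 seconds; target: 21.
Compile is on every critical path, so each second cut from Compile cuts the finish by one (this holds down to a finish of 17).
Need 22 − 21 = 1 second off Compile → Compile becomes 5 seconds, finish becomes 21.

1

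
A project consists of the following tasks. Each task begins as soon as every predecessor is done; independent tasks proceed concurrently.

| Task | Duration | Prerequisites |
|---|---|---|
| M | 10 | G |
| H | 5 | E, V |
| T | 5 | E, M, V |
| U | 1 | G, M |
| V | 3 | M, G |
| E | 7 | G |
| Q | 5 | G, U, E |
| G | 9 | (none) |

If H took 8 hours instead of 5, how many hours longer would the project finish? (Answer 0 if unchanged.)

Actual critical path: G→M→V→H = 9+10+3+5 = 27 ⇒ 27 hours.
H is on the critical path; changing it to 8 makes that path 30 hours.
That remains the longest chain; total 30 hours.
Change in finish: 30 − 27 = +3 hours.

3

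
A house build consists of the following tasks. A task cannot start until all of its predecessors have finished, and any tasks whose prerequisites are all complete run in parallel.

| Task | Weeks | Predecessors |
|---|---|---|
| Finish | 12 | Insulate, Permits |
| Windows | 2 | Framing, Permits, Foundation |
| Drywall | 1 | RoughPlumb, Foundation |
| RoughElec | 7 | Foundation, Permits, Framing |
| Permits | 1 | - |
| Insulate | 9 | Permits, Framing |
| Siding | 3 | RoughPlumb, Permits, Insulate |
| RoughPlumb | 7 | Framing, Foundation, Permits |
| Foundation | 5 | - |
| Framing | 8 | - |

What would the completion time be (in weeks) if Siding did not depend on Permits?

29

Before: longest chain Framing→Insulate→Finish = 8+9+12 = 29, finish 29.
Dropping Permits→Siding doesn't change Siding's earliest start (17); another predecessor still binds.
After: Framing→Insulate→Finish = 8+9+12 = 29 → 29 weeks.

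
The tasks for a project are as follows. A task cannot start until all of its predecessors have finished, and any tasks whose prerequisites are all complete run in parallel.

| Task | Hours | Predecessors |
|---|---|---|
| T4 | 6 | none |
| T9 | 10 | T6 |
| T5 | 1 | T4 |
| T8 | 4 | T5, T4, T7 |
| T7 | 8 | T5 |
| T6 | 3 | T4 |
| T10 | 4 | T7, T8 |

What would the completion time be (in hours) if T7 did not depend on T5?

With the dependency in place, T4→T5→T7→T8→T10 = 6+1+8+4+4 = 23 sets the finish at 23 hours.
Without T5→T7, T7's earliest start moves from 7 to 0.
After: T4→T6→T9 = 6+3+10 = 19 → 19 hours.

19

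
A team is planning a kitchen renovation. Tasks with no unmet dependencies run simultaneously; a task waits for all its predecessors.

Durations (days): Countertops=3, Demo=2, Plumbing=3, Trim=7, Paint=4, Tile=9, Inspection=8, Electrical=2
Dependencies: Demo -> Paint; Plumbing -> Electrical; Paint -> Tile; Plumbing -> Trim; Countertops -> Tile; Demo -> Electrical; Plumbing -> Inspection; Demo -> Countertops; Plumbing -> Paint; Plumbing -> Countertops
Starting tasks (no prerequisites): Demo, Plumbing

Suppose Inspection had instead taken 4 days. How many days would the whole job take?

Critical path before the change: Plumbing→Paint→Tile = 3+4+9 = 16 giving 16 days.
Inspection has 5 days of float (longest path through it is 11).
The critical path is still Plumbing→Paint→Tile; finish is now 16 days.

16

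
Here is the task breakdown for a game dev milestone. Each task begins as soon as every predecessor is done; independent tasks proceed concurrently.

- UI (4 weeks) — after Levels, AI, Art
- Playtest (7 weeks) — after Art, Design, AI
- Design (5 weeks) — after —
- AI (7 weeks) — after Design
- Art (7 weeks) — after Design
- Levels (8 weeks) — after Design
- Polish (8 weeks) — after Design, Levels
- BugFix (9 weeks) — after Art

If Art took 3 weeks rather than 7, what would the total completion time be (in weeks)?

Baseline: Design→Art→BugFix = 5+7+9 = 21 → 21 weeks.
Art is on the critical path; changing it to 3 makes that path 17 weeks.
The binding chain switches to Design→Levels→Polish = 5+8+8 = 21; finish 21 weeks.

21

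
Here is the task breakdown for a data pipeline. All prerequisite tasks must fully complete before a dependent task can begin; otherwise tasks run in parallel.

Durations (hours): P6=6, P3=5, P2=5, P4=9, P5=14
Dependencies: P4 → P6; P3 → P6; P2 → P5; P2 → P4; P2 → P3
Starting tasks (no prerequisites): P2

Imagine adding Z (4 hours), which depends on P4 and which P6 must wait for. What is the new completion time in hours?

24

Originally the data pipeline takes 20 hours.
With Z inserted, P6 now waits for max(P3, P4, Z).
New critical path: P2→P4→Z→P6 = 5+9+4+6 = 24 ⇒ 24 hours.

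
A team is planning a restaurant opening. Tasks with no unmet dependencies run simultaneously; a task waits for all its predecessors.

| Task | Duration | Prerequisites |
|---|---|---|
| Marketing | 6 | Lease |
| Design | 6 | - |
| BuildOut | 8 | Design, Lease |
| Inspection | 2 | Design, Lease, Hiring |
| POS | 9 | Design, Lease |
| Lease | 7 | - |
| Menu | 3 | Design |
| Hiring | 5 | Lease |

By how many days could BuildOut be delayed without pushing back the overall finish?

Critical path: Lease→POS = 7+9 = 16, so the finish is 16 days.
The longest chain containing BuildOut totals 15 days.
Slack of BuildOut = 8 − 7 = 1 day.

1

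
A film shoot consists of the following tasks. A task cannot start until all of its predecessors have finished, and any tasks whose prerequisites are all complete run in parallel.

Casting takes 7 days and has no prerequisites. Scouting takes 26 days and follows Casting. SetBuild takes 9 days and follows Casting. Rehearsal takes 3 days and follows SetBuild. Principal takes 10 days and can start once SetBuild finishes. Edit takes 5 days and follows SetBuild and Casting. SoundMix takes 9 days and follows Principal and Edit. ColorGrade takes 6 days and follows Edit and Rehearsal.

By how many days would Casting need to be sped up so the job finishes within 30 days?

5

Current finish: 35 days; target: 30.
Casting is on every critical path, so each day cut from Casting cuts the finish by one (this holds down to a finish of 29).
Need 35 − 30 = 5 days off Casting → Casting becomes 2 days, finish becomes 30.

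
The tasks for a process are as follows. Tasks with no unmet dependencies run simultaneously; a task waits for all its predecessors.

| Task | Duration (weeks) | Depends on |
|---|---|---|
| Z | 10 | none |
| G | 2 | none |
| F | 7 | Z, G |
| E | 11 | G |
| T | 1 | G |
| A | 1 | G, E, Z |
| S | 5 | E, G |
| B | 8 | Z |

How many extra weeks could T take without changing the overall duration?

Critical path: Z→B = 10+8 = 18, so the finish is 18 weeks.
Longest path through T: 3 weeks (earliest finish 3, latest finish 18).
So T can slip 18 − 3 = 15 weeks.

15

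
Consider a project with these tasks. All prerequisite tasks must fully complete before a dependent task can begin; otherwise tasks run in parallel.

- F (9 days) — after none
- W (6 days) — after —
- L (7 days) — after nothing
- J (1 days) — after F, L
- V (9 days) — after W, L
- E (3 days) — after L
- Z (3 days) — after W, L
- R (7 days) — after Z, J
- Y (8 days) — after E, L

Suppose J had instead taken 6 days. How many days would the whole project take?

22

Critical path before the change: L→E→Y = 7+3+8 = 18 giving 18 days.
The longest path through J is only 17 days, so J has float 1.
The binding chain switches to F→J→R = 9+6+7 = 22; finish 22 days.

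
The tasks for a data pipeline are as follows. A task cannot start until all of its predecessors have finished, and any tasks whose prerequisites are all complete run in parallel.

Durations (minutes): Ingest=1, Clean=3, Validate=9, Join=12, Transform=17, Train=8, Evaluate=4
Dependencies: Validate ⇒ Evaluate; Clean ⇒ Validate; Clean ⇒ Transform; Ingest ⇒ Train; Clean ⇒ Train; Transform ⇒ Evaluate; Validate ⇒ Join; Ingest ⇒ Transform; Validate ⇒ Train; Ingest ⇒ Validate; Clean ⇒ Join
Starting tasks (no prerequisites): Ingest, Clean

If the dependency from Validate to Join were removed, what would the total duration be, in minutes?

Before: longest chain Clean→Validate→Join = 3+9+12 = 24, finish 24.
Without Validate→Join, Join's earliest start moves from 12 to 3.
The longest chain is now Clean→Transform→Evaluate = 3+17+4 = 24, so the schedule takes 24 minutes.

24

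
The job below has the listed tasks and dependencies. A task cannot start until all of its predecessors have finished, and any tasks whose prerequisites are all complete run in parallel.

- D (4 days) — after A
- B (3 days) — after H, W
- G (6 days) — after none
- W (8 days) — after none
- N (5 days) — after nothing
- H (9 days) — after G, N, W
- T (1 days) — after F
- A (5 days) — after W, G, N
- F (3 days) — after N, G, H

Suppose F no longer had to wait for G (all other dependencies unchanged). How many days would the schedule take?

21

Original critical path: W→H→F→T = 8+9+3+1 = 21 ⇒ 21 days.
Dropping G→F doesn't change F's earliest start (17); another predecessor still binds.
After: W→H→F→T = 8+9+3+1 = 21 → 21 days.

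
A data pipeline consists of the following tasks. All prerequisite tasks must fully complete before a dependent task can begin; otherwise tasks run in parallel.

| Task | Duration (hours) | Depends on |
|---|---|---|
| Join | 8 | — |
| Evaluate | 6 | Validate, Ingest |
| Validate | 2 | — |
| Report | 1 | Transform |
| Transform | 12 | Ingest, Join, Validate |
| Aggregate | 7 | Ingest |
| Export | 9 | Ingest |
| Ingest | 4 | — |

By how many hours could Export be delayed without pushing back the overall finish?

8

Critical path: Join→Transform→Report = 8+12+1 = 21, so the finish is 21 hours.
Longest path through Export: 13 hours (earliest finish 13, latest finish 21).
Float = 21 − 13 = 8.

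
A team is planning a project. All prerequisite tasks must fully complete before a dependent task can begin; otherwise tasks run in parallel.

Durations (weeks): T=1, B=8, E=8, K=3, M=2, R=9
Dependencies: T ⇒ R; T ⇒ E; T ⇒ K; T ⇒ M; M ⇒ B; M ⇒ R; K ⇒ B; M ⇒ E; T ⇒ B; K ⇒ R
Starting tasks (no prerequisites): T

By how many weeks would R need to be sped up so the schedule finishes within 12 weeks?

Current finish: 13 weeks; target: 12.
R is on every critical path, so each week cut from R cuts the finish by one (this holds down to a finish of 12).
Need 13 − 12 = 1 week off R → R becomes 8 weeks, finish becomes 12.

1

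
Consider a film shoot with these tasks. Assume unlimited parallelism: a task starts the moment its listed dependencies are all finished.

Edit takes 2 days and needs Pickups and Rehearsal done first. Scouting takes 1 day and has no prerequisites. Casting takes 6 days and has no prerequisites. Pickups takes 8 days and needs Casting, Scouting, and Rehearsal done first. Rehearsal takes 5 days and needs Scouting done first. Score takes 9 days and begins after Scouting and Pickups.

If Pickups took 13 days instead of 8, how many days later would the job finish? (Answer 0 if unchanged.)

The binding path is Casting→Pickups→Score = 6+8+9 = 23; finish at 23 days.
Pickups is on the critical path; changing it to 13 makes that path 28 days.
That remains the longest chain; total 28 days.
Change in finish: 28 − 23 = +5 days.

5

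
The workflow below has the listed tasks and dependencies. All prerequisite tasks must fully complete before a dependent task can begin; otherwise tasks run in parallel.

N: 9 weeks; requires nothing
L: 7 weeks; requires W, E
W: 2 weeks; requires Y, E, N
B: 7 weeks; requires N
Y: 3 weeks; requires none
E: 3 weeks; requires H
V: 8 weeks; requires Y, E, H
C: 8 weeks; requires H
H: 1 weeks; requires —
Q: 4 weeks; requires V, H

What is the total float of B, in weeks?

N→W→L = 9+2+7 = 18 sets the makespan at 18 weeks.
The longest chain containing B totals 16 weeks.
So B can slip 18 − 16 = 2 weeks.

2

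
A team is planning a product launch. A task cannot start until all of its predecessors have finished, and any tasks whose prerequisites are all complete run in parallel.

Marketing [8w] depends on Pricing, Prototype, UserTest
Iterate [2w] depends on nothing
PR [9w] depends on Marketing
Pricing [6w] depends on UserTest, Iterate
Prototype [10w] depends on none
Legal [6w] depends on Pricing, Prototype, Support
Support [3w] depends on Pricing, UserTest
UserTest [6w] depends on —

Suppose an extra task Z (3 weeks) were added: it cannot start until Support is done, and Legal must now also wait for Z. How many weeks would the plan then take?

Originally the plan takes 29 weeks.
With Z inserted, Legal now waits for max(Pricing, Prototype, Support, Z).
New critical path: UserTest→Pricing→Marketing→PR = 6+6+8+9 = 29 ⇒ 29 weeks.

29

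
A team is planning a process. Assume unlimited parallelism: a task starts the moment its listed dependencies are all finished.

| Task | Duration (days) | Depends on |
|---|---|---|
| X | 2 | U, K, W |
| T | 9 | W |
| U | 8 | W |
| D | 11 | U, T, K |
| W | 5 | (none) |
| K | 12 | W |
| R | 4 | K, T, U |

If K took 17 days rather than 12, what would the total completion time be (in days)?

As given, the longest chain is W→K→D = 5+12+11 = 28, so the finish is 28 days.
K is on the critical path; changing it to 17 makes that path 33 days.
That remains the longest chain; total 33 days.

33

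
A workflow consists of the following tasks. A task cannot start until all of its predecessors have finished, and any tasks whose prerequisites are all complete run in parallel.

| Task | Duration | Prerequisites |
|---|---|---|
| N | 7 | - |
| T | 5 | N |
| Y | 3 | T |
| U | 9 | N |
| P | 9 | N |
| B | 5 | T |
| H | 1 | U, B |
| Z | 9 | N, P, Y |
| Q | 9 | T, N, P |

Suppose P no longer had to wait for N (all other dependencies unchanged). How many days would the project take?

24

With the dependency in place, N→P→Z = 7+9+9 = 25 sets the finish at 25 days.
Without N→P, P's earliest start moves from 7 to 0.
After: N→T→Y→Z = 7+5+3+9 = 24 → 24 days.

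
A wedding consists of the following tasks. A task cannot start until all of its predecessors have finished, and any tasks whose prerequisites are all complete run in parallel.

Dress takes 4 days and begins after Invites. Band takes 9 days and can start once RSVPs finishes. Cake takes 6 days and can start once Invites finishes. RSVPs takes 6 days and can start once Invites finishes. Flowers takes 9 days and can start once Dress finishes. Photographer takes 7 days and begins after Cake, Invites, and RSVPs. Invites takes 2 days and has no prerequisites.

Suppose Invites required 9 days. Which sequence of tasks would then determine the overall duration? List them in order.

Critical path before the change: Invites→RSVPs→Band = 2+6+9 = 17 giving 17 days.
Invites lies on that path, so at 9 days the path becomes 24 days.
No other chain overtakes it, so the finish is 24 days.

Invites, RSVPs, Band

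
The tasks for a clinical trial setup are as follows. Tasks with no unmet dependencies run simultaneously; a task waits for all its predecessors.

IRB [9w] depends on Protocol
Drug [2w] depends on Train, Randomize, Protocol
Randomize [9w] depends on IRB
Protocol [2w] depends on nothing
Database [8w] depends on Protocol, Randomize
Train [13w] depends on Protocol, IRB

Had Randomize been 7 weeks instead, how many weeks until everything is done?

26

As given, the longest chain is Protocol→IRB→Randomize→Database = 2+9+9+8 = 28, so the finish is 28 weeks.
Randomize is on the critical path; changing it to 7 makes that path 26 weeks.
Now Protocol→IRB→Train→Drug = 2+9+13+2 = 26 is longest, so the finish becomes 26 weeks.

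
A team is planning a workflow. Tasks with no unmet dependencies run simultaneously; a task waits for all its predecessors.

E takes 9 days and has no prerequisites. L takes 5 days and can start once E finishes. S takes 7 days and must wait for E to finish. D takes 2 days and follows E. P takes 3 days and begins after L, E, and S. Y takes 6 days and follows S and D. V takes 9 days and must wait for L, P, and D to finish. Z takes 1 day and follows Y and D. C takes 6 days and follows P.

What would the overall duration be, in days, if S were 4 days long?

Actual critical path: E→S→P→V = 9+7+3+9 = 28 ⇒ 28 days.
Since S is critical, the -3 change carries straight to that chain (now 25 days).
New critical path: E→L→P→V = 9+5+3+9 = 26 ⇒ 26 days.

26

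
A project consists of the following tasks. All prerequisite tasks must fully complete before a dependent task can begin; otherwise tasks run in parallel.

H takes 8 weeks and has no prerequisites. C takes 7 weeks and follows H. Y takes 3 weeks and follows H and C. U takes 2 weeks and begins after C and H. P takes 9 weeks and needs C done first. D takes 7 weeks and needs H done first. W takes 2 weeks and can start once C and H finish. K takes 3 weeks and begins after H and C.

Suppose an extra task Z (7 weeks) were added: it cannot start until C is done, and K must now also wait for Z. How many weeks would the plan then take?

Originally the plan takes 24 weeks.
With Z inserted, K now waits for max(H, C, Z).
New critical path: H→C→Z→K = 8+7+7+3 = 25 ⇒ 25 weeks.

25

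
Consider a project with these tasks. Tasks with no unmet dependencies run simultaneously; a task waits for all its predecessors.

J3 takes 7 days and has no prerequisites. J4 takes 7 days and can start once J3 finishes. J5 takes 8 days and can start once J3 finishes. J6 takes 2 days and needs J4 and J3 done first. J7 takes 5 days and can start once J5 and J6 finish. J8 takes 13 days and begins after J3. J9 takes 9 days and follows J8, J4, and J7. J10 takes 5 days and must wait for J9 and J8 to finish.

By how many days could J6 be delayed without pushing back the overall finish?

0

Critical path: J3→J4→J6→J7→J9→J10 = 7+7+2+5+9+5 = 35, so the finish is 35 days.
The longest chain containing J6 totals 35 days.
Float = 35 − 35 = 0.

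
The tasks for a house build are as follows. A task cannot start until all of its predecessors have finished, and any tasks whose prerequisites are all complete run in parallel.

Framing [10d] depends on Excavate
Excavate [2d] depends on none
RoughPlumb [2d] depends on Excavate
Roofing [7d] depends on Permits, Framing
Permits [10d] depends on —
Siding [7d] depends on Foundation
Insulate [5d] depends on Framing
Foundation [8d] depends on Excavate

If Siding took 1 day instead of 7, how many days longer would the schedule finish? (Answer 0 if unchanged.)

0

Actual critical path: Excavate→Framing→Roofing = 2+10+7 = 19 ⇒ 19 days.
Siding has 2 days of float (longest path through it is 17).
The critical path is still Excavate→Framing→Roofing; finish is now 19 days.
Change in finish: 19 − 19 = +0 days.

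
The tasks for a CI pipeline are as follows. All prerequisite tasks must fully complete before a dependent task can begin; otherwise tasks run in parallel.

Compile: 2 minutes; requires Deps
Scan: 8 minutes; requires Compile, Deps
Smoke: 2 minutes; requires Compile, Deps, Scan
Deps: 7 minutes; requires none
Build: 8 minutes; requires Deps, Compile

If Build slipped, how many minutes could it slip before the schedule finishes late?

2

The longest chain is Deps→Compile→Scan→Smoke = 7+2+8+2 = 19; overall finish 19 minutes.
The longest chain containing Build totals 17 minutes.
So Build can slip 19 − 17 = 2 minutes.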